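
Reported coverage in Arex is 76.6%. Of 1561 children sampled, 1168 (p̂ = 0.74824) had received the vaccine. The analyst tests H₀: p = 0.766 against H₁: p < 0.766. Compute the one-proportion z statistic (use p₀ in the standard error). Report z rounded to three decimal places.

z = -1.658

p̂ = 1168/1561 = 0.748238.
Under H₀, SE = √(0.766·0.234/1561) = √(0.000114826) = 0.010716.
z = (0.748238 − 0.766)/0.010716 = -0.017762/0.010716 = -1.658.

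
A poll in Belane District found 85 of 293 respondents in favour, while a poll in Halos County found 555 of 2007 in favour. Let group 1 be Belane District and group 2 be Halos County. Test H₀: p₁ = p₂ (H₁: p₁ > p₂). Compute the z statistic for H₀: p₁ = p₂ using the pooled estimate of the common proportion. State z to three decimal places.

p̂₁ = 85/293 ≈ 0.29010, p̂₂ = 555/2007 ≈ 0.27653.
Pooled p̂ = (85+555)/(293+2007) = 640/2300 = 0.27826.
SE = √(0.200832 × 0.00391123) = 0.02803.
z = (0.29010 − 0.27653)/0.02803 = 0.01357/0.02803 = 0.484.
p-value = P(Z > 0.484) ≈ 0.3141.

z = 0.484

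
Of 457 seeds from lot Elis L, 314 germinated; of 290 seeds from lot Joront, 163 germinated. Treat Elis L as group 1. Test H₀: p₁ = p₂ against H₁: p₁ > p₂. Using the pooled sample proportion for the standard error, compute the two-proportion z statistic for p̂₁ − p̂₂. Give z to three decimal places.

z = 3.466

p̂₁ = 314/457 ≈ 0.68709, p̂₂ = 163/290 ≈ 0.56207.
Pooled p̂ = (314+163)/(457+290) = 477/747 = 0.63855.
SE = √(p̂(1−p̂)(1/n₁+1/n₂)) = √(0.63855·0.36145·0.00563646) = √(0.00130091) = 0.03607.
z = (0.68709 − 0.56207)/0.03607 = 0.12502/0.03607 = 3.466.
p-value = P(Z > 3.466) ≈ 0.0003.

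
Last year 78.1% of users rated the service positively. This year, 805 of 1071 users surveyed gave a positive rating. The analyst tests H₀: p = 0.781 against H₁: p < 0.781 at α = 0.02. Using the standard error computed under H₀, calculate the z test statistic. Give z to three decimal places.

z = -2.324

p̂ = 805/1071 = 0.75163.
Under H₀, SE = √(0.781·0.219/1071) = √(0.0001597) = 0.01264.
z = (0.75163 − 0.781)/0.01264 = -0.02937/0.01264 = -2.324.
p-value = P(Z < -2.324) ≈ 0.0101, so at α = 0.02 we reject H₀.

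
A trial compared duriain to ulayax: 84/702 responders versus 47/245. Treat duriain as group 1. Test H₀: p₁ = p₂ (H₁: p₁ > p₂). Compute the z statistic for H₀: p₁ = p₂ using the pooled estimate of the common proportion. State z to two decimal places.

p̂₁ = 84/702 = 0.1197, p̂₂ = 47/245 = 0.1918.
Pooled p̂ = (84+47)/(702+245) = 131/947 = 0.1383.
SE = √(0.119196 × 0.00550613) = 0.0256.
z = (0.1197 − 0.1918)/0.0256 = -0.0721/0.0256 = -2.82.

z = -2.82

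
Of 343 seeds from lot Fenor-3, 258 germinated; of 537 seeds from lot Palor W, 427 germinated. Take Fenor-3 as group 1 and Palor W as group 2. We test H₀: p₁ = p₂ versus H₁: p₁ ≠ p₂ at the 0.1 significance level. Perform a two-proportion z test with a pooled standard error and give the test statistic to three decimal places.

z = -1.497

p̂₁ = 258/343 ≈ 0.75219, p̂₂ = 427/537 ≈ 0.79516.
Pooled p̂ = (258+427)/(343+537) = 685/880 = 0.77841.
SE = √(p̂(1−p̂)(1/n₁+1/n₂)) = √(0.77841·0.22159·0.00477765) = √(0.000824089) = 0.02871.
z = (0.75219 − 0.79516)/0.02871 = -0.04297/0.02871 = -1.497.
p-value = 2·P(Z > 1.497) ≈ 0.1344; since p > α = 0.1, fail to reject H₀.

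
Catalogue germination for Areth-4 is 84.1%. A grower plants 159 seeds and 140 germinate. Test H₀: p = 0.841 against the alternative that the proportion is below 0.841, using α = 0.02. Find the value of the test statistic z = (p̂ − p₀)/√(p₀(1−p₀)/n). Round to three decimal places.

p̂ = 140/159 ≈ 0.88050.
Standard error under H₀: √(0.841×0.159/159) = 0.02900.
z = (0.88050 − 0.841)/0.02900 = 0.03950/0.02900 = 1.362.
p-value = P(Z < 1.362) ≈ 0.9134; since p > α = 0.02, fail to reject H₀.

z = 1.362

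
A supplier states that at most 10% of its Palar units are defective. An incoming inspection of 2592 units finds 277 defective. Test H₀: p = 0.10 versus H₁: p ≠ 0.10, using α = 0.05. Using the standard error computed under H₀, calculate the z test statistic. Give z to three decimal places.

p̂ = 277/2592 = 0.106867.
Under H₀, SE = √(0.1·0.9/2592) = √(3.47222e-05) = 0.005893.
z = (0.106867 − 0.1)/0.005893 = 0.006867/0.005893 = 1.165.
p-value = 2·P(Z > 1.165) ≈ 0.2439; since p > α = 0.05, fail to reject H₀.

z = 1.165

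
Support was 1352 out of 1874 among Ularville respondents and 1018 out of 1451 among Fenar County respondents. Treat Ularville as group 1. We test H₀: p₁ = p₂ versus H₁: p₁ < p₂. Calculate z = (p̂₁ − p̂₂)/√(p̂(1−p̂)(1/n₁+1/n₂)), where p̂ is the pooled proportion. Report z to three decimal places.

z = 1.256

p̂₁ = 1352/1874 ≈ 0.721451, p̂₂ = 1018/1451 ≈ 0.701585.
Pooled p̂ = (1352+1018)/(1874+1451) = 2370/3325 = 0.712782.
SE = √(0.204724 × 0.0012228) = 0.015822.
z = (0.721451 − 0.701585)/0.015822 = 0.019866/0.015822 = 1.256.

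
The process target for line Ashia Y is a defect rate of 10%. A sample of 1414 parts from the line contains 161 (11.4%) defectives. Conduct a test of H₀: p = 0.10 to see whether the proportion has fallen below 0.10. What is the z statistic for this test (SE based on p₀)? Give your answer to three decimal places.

z = 1.737

p̂ = 161/1414 = 0.11386.
Standard error under H₀: √(0.1×0.9/1414) = 0.00798.
z = (0.11386 − 0.1)/0.00798 = 0.01386/0.00798 = 1.737.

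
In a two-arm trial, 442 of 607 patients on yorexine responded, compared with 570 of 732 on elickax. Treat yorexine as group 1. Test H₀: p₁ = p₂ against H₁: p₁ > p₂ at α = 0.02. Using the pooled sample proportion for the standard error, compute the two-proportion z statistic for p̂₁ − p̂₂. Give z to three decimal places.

p̂₁ = 442/607 ≈ 0.72817, p̂₂ = 570/732 ≈ 0.77869.
Pooled p̂ = (442+570)/(607+732) = 1012/1339 = 0.75579.
SE = √(p̂(1−p̂)(1/n₁+1/n₂)) = √(0.75579·0.24421·0.00301357) = √(0.000556222) = 0.02358.
z = (0.72817 − 0.77869)/0.02358 = -0.05052/0.02358 = -2.142.
p-value = P(Z > -2.142) ≈ 0.9839. With α = 0.02, fail to reject H₀.

z = -2.142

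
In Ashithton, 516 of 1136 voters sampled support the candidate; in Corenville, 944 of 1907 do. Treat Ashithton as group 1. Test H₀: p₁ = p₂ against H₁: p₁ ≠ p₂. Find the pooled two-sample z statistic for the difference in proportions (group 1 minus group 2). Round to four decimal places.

p̂₁ = 516/1136 = 0.454225, p̂₂ = 944/1907 = 0.495018.
Pooled p̂ = (516+944)/(1136+1907) = 1460/3043 = 0.479790.
SE = √(0.249592 × 0.00140467) = 0.018724.
z = (0.454225 − 0.495018)/0.018724 = -0.040793/0.018724 = -2.1786.
p-value = 2·P(Z > 2.179) ≈ 0.0294.

z = -2.1786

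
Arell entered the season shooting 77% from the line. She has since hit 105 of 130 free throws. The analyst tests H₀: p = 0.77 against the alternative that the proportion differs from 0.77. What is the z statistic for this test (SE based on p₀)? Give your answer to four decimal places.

p̂ = 105/130 = 0.807692.
Standard error under H₀: √(0.77×0.23/130) = 0.036909.
z = (0.807692 − 0.77)/0.036909 = 0.037692/0.036909 = 1.0212.

z = 1.0212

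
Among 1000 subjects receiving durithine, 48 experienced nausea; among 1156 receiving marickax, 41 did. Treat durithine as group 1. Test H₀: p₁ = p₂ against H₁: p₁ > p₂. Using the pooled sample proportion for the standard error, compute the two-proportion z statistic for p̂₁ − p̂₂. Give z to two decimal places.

p̂₁ = 48/1000 = 0.04800, p̂₂ = 41/1156 = 0.03547.
Pooled p̂ = (48+41)/(1000+1156) = 89/2156 = 0.04128.
SE = √(0.0395761 × 0.00186505) = 0.00859.
z = (0.04800 − 0.03547)/0.00859 = 0.01253/0.00859 = 1.46.
p-value = P(Z > 1.459) ≈ 0.0723.

z = 1.46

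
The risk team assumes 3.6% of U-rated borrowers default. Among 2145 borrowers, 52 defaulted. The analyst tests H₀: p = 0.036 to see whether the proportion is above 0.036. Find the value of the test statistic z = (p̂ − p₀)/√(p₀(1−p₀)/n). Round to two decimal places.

z = -2.92

p̂ = 52/2145 ≈ 0.024242.
Under H₀, SE = √(0.036·0.964/2145) = √(1.6179e-05) = 0.004022.
z = (0.024242 − 0.036)/0.004022 = -0.011758/0.004022 = -2.92.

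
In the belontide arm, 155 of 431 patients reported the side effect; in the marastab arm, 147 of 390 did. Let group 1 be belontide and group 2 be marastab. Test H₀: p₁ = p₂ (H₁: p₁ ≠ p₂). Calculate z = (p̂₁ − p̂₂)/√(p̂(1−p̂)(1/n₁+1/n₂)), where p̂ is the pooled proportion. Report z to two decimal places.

p̂₁ = 155/431 ≈ 0.3596, p̂₂ = 147/390 ≈ 0.3769.
Pooled p̂ = (155+147)/(431+390) = 302/821 = 0.3678.
SE = √(p̂(1−p̂)(1/n₁+1/n₂)) = √(0.3678·0.6322·0.00488429) = √(0.00113577) = 0.0337.
z = (0.3596 − 0.3769)/0.0337 = -0.0173/0.0337 = -0.51.

z = -0.51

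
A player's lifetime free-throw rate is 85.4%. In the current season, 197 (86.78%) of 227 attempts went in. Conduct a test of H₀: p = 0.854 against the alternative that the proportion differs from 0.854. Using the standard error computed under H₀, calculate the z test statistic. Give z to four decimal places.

z = 0.5906

p̂ = 197/227 = 0.867841.
Standard error under H₀: √(0.854×0.146/227) = 0.023436.
z = (0.867841 − 0.854)/0.023436 = 0.013841/0.023436 = 0.5906.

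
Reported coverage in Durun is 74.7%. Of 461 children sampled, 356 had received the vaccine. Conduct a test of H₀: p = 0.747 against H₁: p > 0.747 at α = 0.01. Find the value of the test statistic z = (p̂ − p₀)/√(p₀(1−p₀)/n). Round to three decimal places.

p̂ = 356/461 ≈ 0.77223.
Standard error under H₀: √(0.747×0.253/461) = 0.02025.
z = (0.77223 − 0.747)/0.02025 = 0.02523/0.02025 = 1.246.
p-value = P(Z > 1.246) ≈ 0.1063. With α = 0.01, fail to reject H₀.

z = 1.246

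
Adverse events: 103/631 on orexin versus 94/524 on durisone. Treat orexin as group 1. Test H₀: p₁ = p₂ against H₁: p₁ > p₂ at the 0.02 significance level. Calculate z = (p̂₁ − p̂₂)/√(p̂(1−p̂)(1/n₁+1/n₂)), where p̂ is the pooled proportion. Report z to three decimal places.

p̂₁ = 103/631 ≈ 0.16323, p̂₂ = 94/524 ≈ 0.17939.
Pooled p̂ = (103+94)/(631+524) = 197/1155 = 0.17056.
SE = √(0.141471 × 0.00349318) = 0.02223.
z = (0.16323 − 0.17939)/0.02223 = -0.01616/0.02223 = -0.727.
p-value = P(Z > -0.727) ≈ 0.7663, so at α = 0.02 we fail to reject H₀.

z = -0.727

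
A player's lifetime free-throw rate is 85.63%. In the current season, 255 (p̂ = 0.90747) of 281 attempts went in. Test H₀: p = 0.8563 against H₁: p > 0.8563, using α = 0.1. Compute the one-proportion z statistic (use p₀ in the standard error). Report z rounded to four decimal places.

z = 2.4454

p̂ = 255/281 ≈ 0.907473.
SE = √(p₀(1−p₀)/n) = √(0.12305/281) = 0.020926.
z = (0.907473 − 0.8563)/0.020926 = 0.051173/0.020926 = 2.4454.
p-value = P(Z > 2.445) ≈ 0.0072. With α = 0.1, reject H₀.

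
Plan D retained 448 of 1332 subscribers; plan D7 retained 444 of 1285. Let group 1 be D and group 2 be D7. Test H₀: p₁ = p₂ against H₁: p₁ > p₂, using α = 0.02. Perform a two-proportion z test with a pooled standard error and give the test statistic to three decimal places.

p̂₁ = 448/1332 ≈ 0.33634, p̂₂ = 444/1285 ≈ 0.34553.
Pooled p̂ = (448+444)/(1332+1285) = 892/2617 = 0.34085.
SE = √(p̂(1−p̂)(1/n₁+1/n₂)) = √(0.34085·0.65915·0.00152896) = √(0.000343513) = 0.01853.
z = (0.33634 − 0.34553)/0.01853 = -0.00919/0.01853 = -0.496.
p-value = P(Z > -0.496) ≈ 0.6900. With α = 0.02, fail to reject H₀.

z = -0.496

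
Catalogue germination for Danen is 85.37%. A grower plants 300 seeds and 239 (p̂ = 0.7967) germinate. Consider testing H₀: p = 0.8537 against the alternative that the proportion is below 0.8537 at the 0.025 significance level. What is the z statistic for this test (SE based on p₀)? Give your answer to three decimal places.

p̂ = 239/300 = 0.796667.
Standard error under H₀: √(0.8537×0.1463/300) = 0.020404.
z = (0.796667 − 0.8537)/0.020404 = -0.057033/0.020404 = -2.795.
p-value = P(Z < -2.795) ≈ 0.0026. With α = 0.025, reject H₀.

z = -2.795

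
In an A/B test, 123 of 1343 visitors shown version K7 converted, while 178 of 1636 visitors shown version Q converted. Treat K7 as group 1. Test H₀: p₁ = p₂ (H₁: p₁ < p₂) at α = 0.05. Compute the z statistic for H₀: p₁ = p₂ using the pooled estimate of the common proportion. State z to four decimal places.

z = -1.5513

p̂₁ = 123/1343 ≈ 0.0915860, p̂₂ = 178/1636 ≈ 0.1088020.
Pooled p̂ = (123+178)/(1343+1636) = 301/2979 = 0.1010406.
SE = √(p̂(1−p̂)(1/n₁+1/n₂)) = √(0.1010406·0.8989594·0.00135585) = √(0.000123154) = 0.0110975.
z = (0.0915860 − 0.1088020)/0.0110975 = -0.0172160/0.0110975 = -1.5513.
p-value = P(Z < -1.551) ≈ 0.0604. With α = 0.05, fail to reject H₀.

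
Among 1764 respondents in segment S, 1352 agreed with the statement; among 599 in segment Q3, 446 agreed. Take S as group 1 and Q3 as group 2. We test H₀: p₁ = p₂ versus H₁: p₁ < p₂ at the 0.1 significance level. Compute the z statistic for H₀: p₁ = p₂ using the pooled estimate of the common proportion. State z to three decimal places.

z = 1.084

p̂₁ = 1352/1764 = 0.76644, p̂₂ = 446/599 = 0.74457.
Pooled p̂ = (1352+446)/(1764+599) = 1798/2363 = 0.76090.
SE = √(p̂(1−p̂)(1/n₁+1/n₂)) = √(0.76090·0.23910·0.00223634) = √(0.000406864) = 0.02017.
z = (0.76644 − 0.74457)/0.02017 = 0.02187/0.02017 = 1.084.
p-value = P(Z < 1.084) ≈ 0.8608. With α = 0.1, fail to reject H₀.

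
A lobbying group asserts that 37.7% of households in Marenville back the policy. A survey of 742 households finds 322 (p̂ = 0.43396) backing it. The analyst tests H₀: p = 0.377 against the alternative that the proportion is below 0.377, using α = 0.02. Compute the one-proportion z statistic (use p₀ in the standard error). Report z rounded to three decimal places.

p̂ = 322/742 ≈ 0.43396.
SE = √(p₀(1−p₀)/n) = √(0.23487/742) = 0.01779.
z = (0.43396 − 0.377)/0.01779 = 0.05696/0.01779 = 3.202.
p-value = P(Z < 3.202) ≈ 0.9993, so at α = 0.02 we fail to reject H₀.

z = 3.202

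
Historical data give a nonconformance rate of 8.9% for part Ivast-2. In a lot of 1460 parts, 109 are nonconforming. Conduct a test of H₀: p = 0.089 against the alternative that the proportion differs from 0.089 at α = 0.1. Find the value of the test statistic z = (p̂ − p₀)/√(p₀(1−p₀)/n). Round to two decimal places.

z = -1.92

p̂ = 109/1460 = 0.07466.
SE = √(p₀(1−p₀)/n) = √(0.081079/1460) = 0.00745.
z = (0.07466 − 0.089)/0.00745 = -0.01434/0.00745 = -1.92.
p-value = 2·P(Z > 1.925) ≈ 0.0543. With α = 0.1, reject H₀.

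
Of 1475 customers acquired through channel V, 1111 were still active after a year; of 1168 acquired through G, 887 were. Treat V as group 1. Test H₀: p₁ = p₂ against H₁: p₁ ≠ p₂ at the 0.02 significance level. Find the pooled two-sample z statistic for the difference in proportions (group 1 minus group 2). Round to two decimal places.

p̂₁ = 1111/1475 = 0.7532, p̂₂ = 887/1168 = 0.7594.
Pooled p̂ = (1111+887)/(1475+1168) = 1998/2643 = 0.7560.
SE = √(p̂(1−p̂)(1/n₁+1/n₂)) = √(0.7560·0.2440·0.00153413) = √(0.000283024) = 0.0168.
z = (0.7532 − 0.7594)/0.0168 = -0.0062/0.0168 = -0.37.
Two-sided p-value ≈ 2·Φ(−0.368) = 0.7126, so at α = 0.02 we fail to reject H₀.

z = -0.37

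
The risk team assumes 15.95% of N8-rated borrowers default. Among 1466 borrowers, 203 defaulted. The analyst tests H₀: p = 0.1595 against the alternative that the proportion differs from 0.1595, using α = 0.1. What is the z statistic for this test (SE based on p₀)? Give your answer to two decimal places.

p̂ = 203/1466 = 0.13847.
Standard error under H₀: √(0.1595×0.8405/1466) = 0.00956.
z = (0.13847 − 0.1595)/0.00956 = -0.02103/0.00956 = -2.20.
p-value = 2·P(Z > 2.199) ≈ 0.0279, so at α = 0.1 we reject H₀.

z = -2.20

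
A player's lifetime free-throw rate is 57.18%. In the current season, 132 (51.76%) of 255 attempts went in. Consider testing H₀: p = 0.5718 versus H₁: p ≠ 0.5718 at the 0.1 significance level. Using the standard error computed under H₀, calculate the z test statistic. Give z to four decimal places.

p̂ = 132/255 ≈ 0.517647.
Standard error under H₀: √(0.5718×0.4282/255) = 0.030987.
z = (0.517647 − 0.5718)/0.030987 = -0.054153/0.030987 = -1.7476.
p-value = 2·P(Z > 1.748) ≈ 0.0805, so at α = 0.1 we reject H₀.

z = -1.7476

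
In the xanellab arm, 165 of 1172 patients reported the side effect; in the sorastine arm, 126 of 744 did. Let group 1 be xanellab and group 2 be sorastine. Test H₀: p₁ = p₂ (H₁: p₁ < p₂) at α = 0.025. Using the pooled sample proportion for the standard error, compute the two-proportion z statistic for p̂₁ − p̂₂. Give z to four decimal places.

p̂₁ = 165/1172 = 0.140785, p̂₂ = 126/744 = 0.169355.
Pooled p̂ = (165+126)/(1172+744) = 291/1916 = 0.151879.
SE = √(p̂(1−p̂)(1/n₁+1/n₂)) = √(0.151879·0.848121·0.00219733) = √(0.000283042) = 0.016824.
z = (0.140785 − 0.169355)/0.016824 = -0.028570/0.016824 = -1.6982.
p-value = P(Z < -1.698) ≈ 0.0447; since p > α = 0.025, fail to reject H₀.

z = -1.6982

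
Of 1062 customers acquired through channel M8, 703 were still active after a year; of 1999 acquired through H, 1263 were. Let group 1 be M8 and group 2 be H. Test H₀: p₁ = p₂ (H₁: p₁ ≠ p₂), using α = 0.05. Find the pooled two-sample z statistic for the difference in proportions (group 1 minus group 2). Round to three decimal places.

p̂₁ = 703/1062 = 0.66196, p̂₂ = 1263/1999 = 0.63182.
Pooled p̂ = (703+1263)/(1062+1999) = 1966/3061 = 0.64227.
SE = √(0.229758 × 0.00144187) = 0.01820.
z = (0.66196 − 0.63182)/0.01820 = 0.03014/0.01820 = 1.656.
p-value = 2·P(Z > 1.656) ≈ 0.0977; since p > α = 0.05, fail to reject H₀.

z = 1.656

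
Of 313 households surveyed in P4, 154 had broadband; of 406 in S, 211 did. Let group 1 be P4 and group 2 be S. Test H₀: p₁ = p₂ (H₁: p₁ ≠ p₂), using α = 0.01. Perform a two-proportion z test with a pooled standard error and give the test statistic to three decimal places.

p̂₁ = 154/313 ≈ 0.49201, p̂₂ = 211/406 ≈ 0.51970.
Pooled p̂ = (154+211)/(313+406) = 365/719 = 0.50765.
SE = √(p̂(1−p̂)(1/n₁+1/n₂)) = √(0.50765·0.49235·0.00565794) = √(0.00141415) = 0.03761.
z = (0.49201 − 0.51970)/0.03761 = -0.02769/0.03761 = -0.736.
Two-sided p-value ≈ 2·Φ(−0.736) = 0.4615; since p > α = 0.01, fail to reject H₀.

z = -0.736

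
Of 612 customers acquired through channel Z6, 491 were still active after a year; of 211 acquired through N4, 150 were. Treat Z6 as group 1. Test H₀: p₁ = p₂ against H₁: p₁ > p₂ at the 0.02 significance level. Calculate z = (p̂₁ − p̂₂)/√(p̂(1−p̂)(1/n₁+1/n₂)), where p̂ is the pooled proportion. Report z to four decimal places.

p̂₁ = 491/612 = 0.802288, p̂₂ = 150/211 = 0.710900.
Pooled p̂ = (491+150)/(612+211) = 641/823 = 0.778858.
SE = √(p̂(1−p̂)(1/n₁+1/n₂)) = √(0.778858·0.221142·0.00637332) = √(0.00109773) = 0.033132.
z = (0.802288 − 0.710900)/0.033132 = 0.091388/0.033132 = 2.7583.
p-value = P(Z > 2.758) ≈ 0.0029. With α = 0.02, reject H₀.

z = 2.7583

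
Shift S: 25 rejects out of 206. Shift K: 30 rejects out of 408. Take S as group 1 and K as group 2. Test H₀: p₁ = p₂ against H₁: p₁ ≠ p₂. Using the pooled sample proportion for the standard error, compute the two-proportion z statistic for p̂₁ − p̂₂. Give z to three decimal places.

z = 1.960

p̂₁ = 25/206 = 0.121359, p̂₂ = 30/408 = 0.073529.
Pooled p̂ = (25+30)/(206+408) = 55/614 = 0.089577.
SE = √(p̂(1−p̂)(1/n₁+1/n₂)) = √(0.089577·0.910423·0.00730535) = √(0.00059577) = 0.024408.
z = (0.121359 − 0.073529)/0.024408 = 0.047830/0.024408 = 1.960.
Two-sided p-value ≈ 2·Φ(−1.960) = 0.0500.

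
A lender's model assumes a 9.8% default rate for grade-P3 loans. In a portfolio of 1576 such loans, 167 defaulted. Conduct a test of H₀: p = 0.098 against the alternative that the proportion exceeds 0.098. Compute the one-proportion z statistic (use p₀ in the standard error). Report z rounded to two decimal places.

p̂ = 167/1576 ≈ 0.10596.
Under H₀, SE = √(0.098·0.902/1576) = √(5.60888e-05) = 0.00749.
z = (0.10596 − 0.098)/0.00749 = 0.00796/0.00749 = 1.06.
p-value = P(Z > 1.063) ≈ 0.1438.

z = 1.06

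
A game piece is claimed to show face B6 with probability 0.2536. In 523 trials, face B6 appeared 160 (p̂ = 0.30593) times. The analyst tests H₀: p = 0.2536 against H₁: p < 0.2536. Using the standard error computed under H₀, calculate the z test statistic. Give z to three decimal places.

z = 2.751

p̂ = 160/523 ≈ 0.30593.
SE = √(p₀(1−p₀)/n) = √(0.18929/523) = 0.01902.
z = (0.30593 − 0.2536)/0.01902 = 0.05233/0.01902 = 2.751.
p-value = P(Z < 2.751) ≈ 0.9970.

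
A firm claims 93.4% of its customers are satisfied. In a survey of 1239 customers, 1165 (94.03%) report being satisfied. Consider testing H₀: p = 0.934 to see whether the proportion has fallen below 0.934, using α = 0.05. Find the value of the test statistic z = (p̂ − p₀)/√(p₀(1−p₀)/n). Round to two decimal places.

p̂ = 1165/1239 ≈ 0.9403.
SE = √(p₀(1−p₀)/n) = √(0.061644/1239) = 0.0071.
z = (0.9403 − 0.934)/0.0071 = 0.0063/0.0071 = 0.89.
p-value = P(Z < 0.890) ≈ 0.8131; since p > α = 0.05, fail to reject H₀.

z = 0.89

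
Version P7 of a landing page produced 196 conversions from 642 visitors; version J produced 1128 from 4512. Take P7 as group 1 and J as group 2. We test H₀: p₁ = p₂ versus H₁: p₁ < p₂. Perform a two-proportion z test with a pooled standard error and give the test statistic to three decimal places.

p̂₁ = 196/642 = 0.305296, p̂₂ = 1128/4512 = 0.250000.
Pooled p̂ = (196+1128)/(642+4512) = 1324/5154 = 0.256888.
SE = √(0.190896 × 0.00177926) = 0.018430.
z = (0.305296 − 0.250000)/0.018430 = 0.055296/0.018430 = 3.000.
p-value = P(Z < 3.000) ≈ 0.9987.

z = 3.000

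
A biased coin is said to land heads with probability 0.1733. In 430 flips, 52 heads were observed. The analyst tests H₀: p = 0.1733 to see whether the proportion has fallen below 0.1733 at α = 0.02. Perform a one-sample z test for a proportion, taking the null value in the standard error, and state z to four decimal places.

p̂ = 52/430 ≈ 0.120930.
Standard error under H₀: √(0.1733×0.8267/430) = 0.018253.
z = (0.120930 − 0.1733)/0.018253 = -0.052370/0.018253 = -2.8691.
p-value = P(Z < -2.869) ≈ 0.0021. With α = 0.02, reject H₀.

z = -2.8691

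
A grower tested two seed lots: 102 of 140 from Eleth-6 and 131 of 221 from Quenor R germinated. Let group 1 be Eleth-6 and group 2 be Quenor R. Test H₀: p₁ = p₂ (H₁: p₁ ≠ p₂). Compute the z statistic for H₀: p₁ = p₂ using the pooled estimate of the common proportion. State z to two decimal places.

p̂₁ = 102/140 ≈ 0.7286, p̂₂ = 131/221 ≈ 0.5928.
Pooled p̂ = (102+131)/(140+221) = 233/361 = 0.6454.
SE = √(0.22885 × 0.0116677) = 0.0517.
z = (0.7286 − 0.5928)/0.0517 = 0.1358/0.0517 = 2.63.
p-value = 2·P(Z > 2.628) ≈ 0.0086.

z = 2.63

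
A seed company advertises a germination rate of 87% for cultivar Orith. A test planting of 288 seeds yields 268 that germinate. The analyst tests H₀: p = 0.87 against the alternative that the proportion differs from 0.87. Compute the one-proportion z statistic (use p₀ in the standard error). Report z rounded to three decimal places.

z = 3.056

p̂ = 268/288 = 0.930556.
Under H₀, SE = √(0.87·0.13/288) = √(0.000392708) = 0.019817.
z = (0.930556 − 0.87)/0.019817 = 0.060556/0.019817 = 3.056.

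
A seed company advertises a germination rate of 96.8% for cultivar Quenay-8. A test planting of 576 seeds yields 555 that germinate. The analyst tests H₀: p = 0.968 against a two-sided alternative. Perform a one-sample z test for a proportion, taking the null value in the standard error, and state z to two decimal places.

z = -0.61

p̂ = 555/576 ≈ 0.96354.
Under H₀, SE = √(0.968·0.032/576) = √(5.37778e-05) = 0.00733.
z = (0.96354 − 0.968)/0.00733 = -0.00446/0.00733 = -0.61.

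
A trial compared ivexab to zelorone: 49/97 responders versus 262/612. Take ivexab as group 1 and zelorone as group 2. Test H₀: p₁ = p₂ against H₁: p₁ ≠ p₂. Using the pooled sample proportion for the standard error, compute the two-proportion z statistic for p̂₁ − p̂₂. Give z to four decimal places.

p̂₁ = 49/97 ≈ 0.505155, p̂₂ = 262/612 ≈ 0.428105.
Pooled p̂ = (49+262)/(97+612) = 311/709 = 0.438646.
SE = √(0.246236 × 0.0119433) = 0.054230.
z = (0.505155 − 0.428105)/0.054230 = 0.077050/0.054230 = 1.4208.
Two-sided p-value ≈ 2·Φ(−1.421) = 0.1554.

z = 1.4208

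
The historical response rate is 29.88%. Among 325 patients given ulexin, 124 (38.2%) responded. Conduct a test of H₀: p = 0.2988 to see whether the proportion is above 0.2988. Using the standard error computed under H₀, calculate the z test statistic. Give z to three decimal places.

p̂ = 124/325 ≈ 0.38154.
Standard error under H₀: √(0.2988×0.7012/325) = 0.02539.
z = (0.38154 − 0.2988)/0.02539 = 0.08274/0.02539 = 3.259.

z = 3.259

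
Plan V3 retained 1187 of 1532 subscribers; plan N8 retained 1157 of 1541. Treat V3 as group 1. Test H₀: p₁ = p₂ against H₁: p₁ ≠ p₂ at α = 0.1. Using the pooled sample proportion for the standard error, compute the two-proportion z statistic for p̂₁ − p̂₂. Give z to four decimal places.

z = 1.5633

p̂₁ = 1187/1532 = 0.7748042, p̂₂ = 1157/1541 = 0.7508112.
Pooled p̂ = (1187+1157)/(1532+1541) = 2344/3073 = 0.7627725.
SE = √(p̂(1−p̂)(1/n₁+1/n₂)) = √(0.7627725·0.2372275·0.00130167) = √(0.000235538) = 0.0153473.
z = (0.7748042 − 0.7508112)/0.0153473 = 0.0239930/0.0153473 = 1.5633.
p-value = 2·P(Z > 1.563) ≈ 0.1180, so at α = 0.1 we fail to reject H₀.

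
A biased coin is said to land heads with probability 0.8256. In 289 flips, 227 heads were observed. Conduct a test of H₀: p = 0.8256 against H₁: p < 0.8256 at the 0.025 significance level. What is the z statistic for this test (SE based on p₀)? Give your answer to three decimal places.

z = -1.798

p̂ = 227/289 = 0.78547.
Standard error under H₀: √(0.8256×0.1744/289) = 0.02232.
z = (0.78547 − 0.8256)/0.02232 = -0.04013/0.02232 = -1.798.
p-value = P(Z < -1.798) ≈ 0.0361; since p > α = 0.025, fail to reject H₀.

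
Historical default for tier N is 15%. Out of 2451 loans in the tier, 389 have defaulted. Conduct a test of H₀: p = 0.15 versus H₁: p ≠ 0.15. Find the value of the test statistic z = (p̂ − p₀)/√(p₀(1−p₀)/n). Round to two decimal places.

p̂ = 389/2451 ≈ 0.1587.
SE = √(p₀(1−p₀)/n) = √(0.1275/2451) = 0.0072.
z = (0.1587 − 0.15)/0.0072 = 0.0087/0.0072 = 1.21.

z = 1.21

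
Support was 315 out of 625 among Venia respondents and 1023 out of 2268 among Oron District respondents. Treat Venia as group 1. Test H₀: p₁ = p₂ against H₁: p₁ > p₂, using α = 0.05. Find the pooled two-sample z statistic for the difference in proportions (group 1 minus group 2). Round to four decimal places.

p̂₁ = 315/625 = 0.504000, p̂₂ = 1023/2268 = 0.451058.
Pooled p̂ = (315+1023)/(625+2268) = 1338/2893 = 0.462496.
SE = √(0.248593 × 0.00204092) = 0.022525.
z = (0.504000 − 0.451058)/0.022525 = 0.052942/0.022525 = 2.3504.
p-value = P(Z > 2.350) ≈ 0.0094. With α = 0.05, reject H₀.

z = 2.3504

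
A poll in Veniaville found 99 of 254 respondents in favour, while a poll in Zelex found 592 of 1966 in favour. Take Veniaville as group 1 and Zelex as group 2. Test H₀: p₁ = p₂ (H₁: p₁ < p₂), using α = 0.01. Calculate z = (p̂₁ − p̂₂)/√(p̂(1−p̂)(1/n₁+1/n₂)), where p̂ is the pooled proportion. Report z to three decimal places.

p̂₁ = 99/254 ≈ 0.38976, p̂₂ = 592/1966 ≈ 0.30112.
Pooled p̂ = (99+592)/(254+1966) = 691/2220 = 0.31126.
SE = √(p̂(1−p̂)(1/n₁+1/n₂)) = √(0.31126·0.68874·0.00444565) = √(0.000953049) = 0.03087.
z = (0.38976 − 0.30112)/0.03087 = 0.08864/0.03087 = 2.871.
p-value = P(Z < 2.871) ≈ 0.9980. With α = 0.01, fail to reject H₀.

z = 2.871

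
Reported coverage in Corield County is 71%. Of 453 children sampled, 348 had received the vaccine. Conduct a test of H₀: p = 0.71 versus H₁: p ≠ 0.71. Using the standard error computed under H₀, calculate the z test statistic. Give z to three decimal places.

p̂ = 348/453 ≈ 0.76821.
Standard error under H₀: √(0.71×0.29/453) = 0.02132.
z = (0.76821 − 0.71)/0.02132 = 0.05821/0.02132 = 2.730.
p-value = 2·P(Z > 2.730) ≈ 0.0063.

z = 2.730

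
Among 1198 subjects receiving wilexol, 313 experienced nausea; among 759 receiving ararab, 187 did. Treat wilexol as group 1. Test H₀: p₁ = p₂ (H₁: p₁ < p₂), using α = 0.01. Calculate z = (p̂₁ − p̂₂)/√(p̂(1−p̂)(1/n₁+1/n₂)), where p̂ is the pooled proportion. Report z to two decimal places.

z = 0.74

p̂₁ = 313/1198 ≈ 0.2613, p̂₂ = 187/759 ≈ 0.2464.
Pooled p̂ = (313+187)/(1198+759) = 500/1957 = 0.2555.
SE = √(0.190216 × 0.00215225) = 0.0202.
z = (0.2613 − 0.2464)/0.0202 = 0.0149/0.0202 = 0.74.
p-value = P(Z < 0.736) ≈ 0.7691. With α = 0.01, fail to reject H₀.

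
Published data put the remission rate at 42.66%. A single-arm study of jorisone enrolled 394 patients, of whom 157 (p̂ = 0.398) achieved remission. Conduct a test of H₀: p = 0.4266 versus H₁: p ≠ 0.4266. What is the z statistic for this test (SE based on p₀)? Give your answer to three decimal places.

p̂ = 157/394 ≈ 0.398477.
Under H₀, SE = √(0.4266·0.5734/394) = √(0.000620844) = 0.024917.
z = (0.398477 − 0.4266)/0.024917 = -0.028123/0.024917 = -1.129.
Two-sided p-value ≈ 2·Φ(−1.129) = 0.2590.

z = -1.129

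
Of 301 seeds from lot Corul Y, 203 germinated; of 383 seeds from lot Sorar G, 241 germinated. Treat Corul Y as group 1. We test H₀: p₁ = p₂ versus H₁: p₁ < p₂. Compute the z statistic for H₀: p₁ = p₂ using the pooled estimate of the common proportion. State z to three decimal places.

z = 1.229

p̂₁ = 203/301 ≈ 0.67442, p̂₂ = 241/383 ≈ 0.62924.
Pooled p̂ = (203+241)/(301+383) = 444/684 = 0.64912.
SE = √(0.227762 × 0.00593323) = 0.03676.
z = (0.67442 − 0.62924)/0.03676 = 0.04518/0.03676 = 1.229.
p-value = P(Z < 1.229) ≈ 0.8904.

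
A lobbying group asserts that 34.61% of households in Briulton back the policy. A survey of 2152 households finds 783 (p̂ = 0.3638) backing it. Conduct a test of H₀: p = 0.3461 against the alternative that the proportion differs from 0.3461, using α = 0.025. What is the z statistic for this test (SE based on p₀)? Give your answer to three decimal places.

p̂ = 783/2152 ≈ 0.363848.
SE = √(p₀(1−p₀)/n) = √(0.22631/2152) = 0.010255.
z = (0.363848 − 0.3461)/0.010255 = 0.017748/0.010255 = 1.731.
p-value = 2·P(Z > 1.731) ≈ 0.0835, so at α = 0.025 we fail to reject H₀.

z = 1.731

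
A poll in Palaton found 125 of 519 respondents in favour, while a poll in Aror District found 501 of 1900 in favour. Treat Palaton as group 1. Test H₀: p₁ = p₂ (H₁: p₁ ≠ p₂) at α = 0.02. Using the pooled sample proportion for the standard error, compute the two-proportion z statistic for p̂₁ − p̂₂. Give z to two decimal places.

z = -1.05

p̂₁ = 125/519 = 0.24085, p̂₂ = 501/1900 = 0.26368.
Pooled p̂ = (125+501)/(519+1900) = 626/2419 = 0.25878.
SE = √(0.191815 × 0.0024531) = 0.02169.
z = (0.24085 − 0.26368)/0.02169 = -0.02283/0.02169 = -1.05.
Two-sided p-value ≈ 2·Φ(−1.053) = 0.2925; since p > α = 0.02, fail to reject H₀.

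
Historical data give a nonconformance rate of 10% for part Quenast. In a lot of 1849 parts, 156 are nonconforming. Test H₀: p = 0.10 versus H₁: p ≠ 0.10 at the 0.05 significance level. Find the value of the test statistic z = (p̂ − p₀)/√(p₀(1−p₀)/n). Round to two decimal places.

z = -2.24

p̂ = 156/1849 = 0.08437.
Under H₀, SE = √(0.1·0.9/1849) = √(4.8675e-05) = 0.00698.
z = (0.08437 − 0.1)/0.00698 = -0.01563/0.00698 = -2.24.
p-value = 2·P(Z > 2.240) ≈ 0.0251. With α = 0.05, reject H₀.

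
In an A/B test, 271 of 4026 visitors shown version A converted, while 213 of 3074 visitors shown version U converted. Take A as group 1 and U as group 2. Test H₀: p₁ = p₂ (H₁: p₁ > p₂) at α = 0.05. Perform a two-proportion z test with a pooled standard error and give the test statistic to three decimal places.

p̂₁ = 271/4026 = 0.06731, p̂₂ = 213/3074 = 0.06929.
Pooled p̂ = (271+213)/(4026+3074) = 484/7100 = 0.06817.
SE = √(0.063522 × 0.000573695) = 0.00604.
z = (0.06731 − 0.06929)/0.00604 = -0.00198/0.00604 = -0.328.
p-value = P(Z > -0.328) ≈ 0.6284; since p > α = 0.05, fail to reject H₀.

z = -0.328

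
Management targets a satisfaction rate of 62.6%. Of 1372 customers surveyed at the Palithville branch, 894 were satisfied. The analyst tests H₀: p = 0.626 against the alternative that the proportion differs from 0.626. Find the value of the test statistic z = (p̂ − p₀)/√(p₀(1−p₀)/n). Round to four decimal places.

p̂ = 894/1372 ≈ 0.651603.
Under H₀, SE = √(0.626·0.374/1372) = √(0.000170644) = 0.013063.
z = (0.651603 − 0.626)/0.013063 = 0.025603/0.013063 = 1.9600.

z = 1.9600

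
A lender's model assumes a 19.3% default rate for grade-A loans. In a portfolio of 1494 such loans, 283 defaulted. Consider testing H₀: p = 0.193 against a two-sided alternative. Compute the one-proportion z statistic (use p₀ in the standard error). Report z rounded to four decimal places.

z = -0.3502

p̂ = 283/1494 ≈ 0.189424.
Standard error under H₀: √(0.193×0.807/1494) = 0.010210.
z = (0.189424 − 0.193)/0.010210 = -0.003576/0.010210 = -0.3502.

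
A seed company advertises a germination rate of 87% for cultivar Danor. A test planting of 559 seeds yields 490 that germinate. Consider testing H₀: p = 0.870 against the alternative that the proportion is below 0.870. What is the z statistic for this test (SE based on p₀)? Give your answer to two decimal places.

p̂ = 490/559 = 0.8766.
SE = √(p₀(1−p₀)/n) = √(0.1131/559) = 0.0142.
z = (0.8766 − 0.87)/0.0142 = 0.0066/0.0142 = 0.46.
p-value = P(Z < 0.462) ≈ 0.6778.

z = 0.46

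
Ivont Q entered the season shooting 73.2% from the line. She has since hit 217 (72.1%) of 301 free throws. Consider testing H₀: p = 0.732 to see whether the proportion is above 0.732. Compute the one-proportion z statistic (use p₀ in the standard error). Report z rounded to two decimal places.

p̂ = 217/301 = 0.72093.
Under H₀, SE = √(0.732·0.268/301) = √(0.000651748) = 0.02553.
z = (0.72093 − 0.732)/0.02553 = -0.01107/0.02553 = -0.43.
p-value = P(Z > -0.434) ≈ 0.6677.

z = -0.43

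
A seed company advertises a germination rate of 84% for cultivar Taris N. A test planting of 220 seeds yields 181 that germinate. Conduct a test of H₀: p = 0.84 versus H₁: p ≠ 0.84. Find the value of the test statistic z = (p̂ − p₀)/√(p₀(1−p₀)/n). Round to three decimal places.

p̂ = 181/220 ≈ 0.82273.
Standard error under H₀: √(0.84×0.16/220) = 0.02472.
z = (0.82273 − 0.84)/0.02472 = -0.01727/0.02472 = -0.699.

z = -0.699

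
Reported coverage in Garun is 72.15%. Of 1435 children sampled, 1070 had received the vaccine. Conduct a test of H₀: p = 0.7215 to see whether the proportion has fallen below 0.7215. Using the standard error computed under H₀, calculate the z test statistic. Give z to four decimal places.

z = 2.0404

p̂ = 1070/1435 = 0.7456446.
Standard error under H₀: √(0.7215×0.2785/1435) = 0.0118333.
z = (0.7456446 − 0.7215)/0.0118333 = 0.0241446/0.0118333 = 2.0404.
p-value = P(Z < 2.040) ≈ 0.9793.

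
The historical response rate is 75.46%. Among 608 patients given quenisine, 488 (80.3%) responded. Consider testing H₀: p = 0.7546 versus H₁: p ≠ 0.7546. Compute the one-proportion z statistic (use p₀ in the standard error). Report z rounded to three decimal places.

p̂ = 488/608 = 0.80263.
Under H₀, SE = √(0.7546·0.2454/608) = √(0.00030457) = 0.01745.
z = (0.80263 − 0.7546)/0.01745 = 0.04803/0.01745 = 2.752.

z = 2.752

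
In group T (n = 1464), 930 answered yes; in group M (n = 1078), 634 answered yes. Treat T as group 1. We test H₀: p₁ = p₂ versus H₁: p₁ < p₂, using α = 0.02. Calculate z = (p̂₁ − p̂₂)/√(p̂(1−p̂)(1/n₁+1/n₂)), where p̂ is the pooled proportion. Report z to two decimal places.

z = 2.41

p̂₁ = 930/1464 = 0.63525, p̂₂ = 634/1078 = 0.58813.
Pooled p̂ = (930+634)/(1464+1078) = 1564/2542 = 0.61526.
SE = √(p̂(1−p̂)(1/n₁+1/n₂)) = √(0.61526·0.38474·0.0016107) = √(0.000381277) = 0.01953.
z = (0.63525 − 0.58813)/0.01953 = 0.04712/0.01953 = 2.41.
p-value = P(Z < 2.413) ≈ 0.9921. With α = 0.02, fail to reject H₀.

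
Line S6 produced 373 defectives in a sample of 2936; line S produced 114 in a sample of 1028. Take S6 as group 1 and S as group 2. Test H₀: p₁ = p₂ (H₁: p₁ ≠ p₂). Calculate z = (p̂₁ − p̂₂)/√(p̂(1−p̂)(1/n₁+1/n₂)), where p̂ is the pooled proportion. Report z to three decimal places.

p̂₁ = 373/2936 = 0.12704, p̂₂ = 114/1028 = 0.11089.
Pooled p̂ = (373+114)/(2936+1028) = 487/3964 = 0.12286.
SE = √(0.107762 × 0.00131336) = 0.01190.
z = (0.12704 − 0.11089)/0.01190 = 0.01615/0.01190 = 1.357.

z = 1.357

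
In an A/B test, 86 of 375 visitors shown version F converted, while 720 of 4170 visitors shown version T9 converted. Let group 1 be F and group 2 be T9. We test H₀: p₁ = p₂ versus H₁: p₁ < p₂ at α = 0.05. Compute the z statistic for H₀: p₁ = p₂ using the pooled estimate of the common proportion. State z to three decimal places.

z = 2.752

p̂₁ = 86/375 = 0.22933, p̂₂ = 720/4170 = 0.17266.
Pooled p̂ = (86+720)/(375+4170) = 806/4545 = 0.17734.
SE = √(p̂(1−p̂)(1/n₁+1/n₂)) = √(0.17734·0.82266·0.00290647) = √(0.000424023) = 0.02059.
z = (0.22933 − 0.17266)/0.02059 = 0.05667/0.02059 = 2.752.
p-value = P(Z < 2.752) ≈ 0.9970, so at α = 0.05 we fail to reject H₀.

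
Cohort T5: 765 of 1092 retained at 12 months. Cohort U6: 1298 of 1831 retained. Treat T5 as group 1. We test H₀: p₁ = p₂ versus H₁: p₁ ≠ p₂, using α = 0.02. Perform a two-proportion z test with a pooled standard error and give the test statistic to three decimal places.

p̂₁ = 765/1092 = 0.70055, p̂₂ = 1298/1831 = 0.70890.
Pooled p̂ = (765+1298)/(1092+1831) = 2063/2923 = 0.70578.
SE = √(p̂(1−p̂)(1/n₁+1/n₂)) = √(0.70578·0.29422·0.0014619) = √(0.000303569) = 0.01742.
z = (0.70055 − 0.70890)/0.01742 = -0.00835/0.01742 = -0.479.
p-value = 2·P(Z > 0.479) ≈ 0.6317; since p > α = 0.02, fail to reject H₀.

z = -0.479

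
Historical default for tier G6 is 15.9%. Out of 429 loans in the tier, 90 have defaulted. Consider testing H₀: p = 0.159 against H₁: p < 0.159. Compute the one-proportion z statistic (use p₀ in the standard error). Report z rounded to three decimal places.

z = 2.877

p̂ = 90/429 ≈ 0.209790.
SE = √(p₀(1−p₀)/n) = √(0.13372/429) = 0.017655.
z = (0.209790 − 0.159)/0.017655 = 0.050790/0.017655 = 2.877.
p-value = P(Z < 2.877) ≈ 0.9980.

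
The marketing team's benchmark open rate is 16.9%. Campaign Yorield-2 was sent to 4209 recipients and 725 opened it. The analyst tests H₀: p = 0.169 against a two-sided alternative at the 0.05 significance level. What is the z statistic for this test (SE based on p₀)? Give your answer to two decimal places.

p̂ = 725/4209 ≈ 0.17225.
Standard error under H₀: √(0.169×0.831/4209) = 0.00578.
z = (0.17225 − 0.169)/0.00578 = 0.00325/0.00578 = 0.56.
p-value = 2·P(Z > 0.563) ≈ 0.5737; since p > α = 0.05, fail to reject H₀.

z = 0.56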